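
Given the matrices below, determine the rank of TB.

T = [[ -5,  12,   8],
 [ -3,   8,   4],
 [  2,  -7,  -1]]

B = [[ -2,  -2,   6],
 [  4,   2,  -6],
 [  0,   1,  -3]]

2

First compute TB:
[[ 58,  42, -126],
 [ 38,  26, -78],
 [-32, -19,  57]]
Now row reduce the product.
R2 ← R2 − (19/29)·R1: [0, -44/29, 132/29]
R3 ← R3 + (16/29)·R1: [0, 121/29, -363/29]
R3 ← R3 + (11/4)·R2: [0, 0, 0]
2 nonzero rows, so rank(TB) = 2.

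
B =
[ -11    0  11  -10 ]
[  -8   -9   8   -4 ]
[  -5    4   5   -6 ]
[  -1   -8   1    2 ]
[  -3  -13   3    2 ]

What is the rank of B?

Row reduce to echelon form.
R2 ← R2 − (8/11)·R1: [0, -9, 0, 36/11]
R3 ← R3 − (5/11)·R1: [0, 4, 0, -16/11]
R4 ← R4 − (1/11)·R1: [0, -8, 0, 32/11]
R5 ← R5 − (3/11)·R1: [0, -13, 0, 52/11]
R3 ← R3 + (4/9)·R2: [0, 0, 0, 0]
R4 ← R4 − (8/9)·R2: [0, 0, 0, 0]
R5 ← R5 − (13/9)·R2: [0, 0, 0, 0]
Echelon form has 2 nonzero rows, so rank(B) = 2.

2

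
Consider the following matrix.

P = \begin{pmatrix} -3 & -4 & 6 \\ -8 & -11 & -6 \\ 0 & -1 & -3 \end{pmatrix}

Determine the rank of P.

3

Row reduce to echelon form.
R2 ← R2 − (8/3)·R1: [0, -1/3, -22]
R3 ← R3 − (3)·R2: [0, 0, 63]
Echelon form has 3 nonzero rows, so rank(P) = 3.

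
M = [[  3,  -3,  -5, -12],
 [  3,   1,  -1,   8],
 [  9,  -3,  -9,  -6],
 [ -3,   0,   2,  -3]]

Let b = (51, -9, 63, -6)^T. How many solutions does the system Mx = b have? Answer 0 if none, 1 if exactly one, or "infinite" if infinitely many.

Row reduce the augmented matrix [M | b].
R2 ← R2 − R1: [0, 4, 4, 20, -60]
R3 ← R3 − (3)·R1: [0, 6, 6, 30, -90]
R4 ← R4 + R1: [0, -3, -3, -15, 45]
R3 ← R3 − (3/2)·R2: [0, 0, 0, 0, 0]
R4 ← R4 + (3/4)·R2: [0, 0, 0, 0, 0]
The echelon form has 2 nonzero rows, and every pivot lies in the first 4 columns, so rank(M) = rank([M|b]) = 2.
The system is consistent.
rank = 2 < 4 unknowns, so there are infinitely many solutions.

infinite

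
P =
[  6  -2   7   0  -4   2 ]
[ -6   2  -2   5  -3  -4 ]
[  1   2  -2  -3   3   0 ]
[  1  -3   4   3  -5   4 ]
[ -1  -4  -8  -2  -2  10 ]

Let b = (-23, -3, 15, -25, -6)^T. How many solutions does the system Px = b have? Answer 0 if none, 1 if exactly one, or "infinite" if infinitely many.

infinite

Row reduce the augmented matrix [P | b].
R2 ← R2 + R1: [0, 0, 5, 5, -7, -2, -26]
R3 ← R3 − (1/6)·R1: [0, 7/3, -19/6, -3, 11/3, -1/3, 113/6]
R4 ← R4 − (1/6)·R1: [0, -8/3, 17/6, 3, -13/3, 11/3, -127/6]
R5 ← R5 + (1/6)·R1: [0, -13/3, -41/6, -2, -8/3, 31/3, -59/6]
Swap R2 ↔ R3
R4 ← R4 + (8/7)·R2: [0, 0, -11/14, -3/7, -1/7, 23/7, 5/14]
R5 ← R5 + (13/7)·R2: [0, 0, -89/7, -53/7, 29/7, 68/7, 176/7]
R4 ← R4 + (11/70)·R3: [0, 0, 0, 5/14, -87/70, 104/35, -261/70]
R5 ← R5 + (89/35)·R3: [0, 0, 0, 36/7, -478/35, 162/35, -1434/35]
R5 ← R5 − (72/5)·R4: [0, 0, 0, 0, 106/25, -954/25, 318/25]
The echelon form has 5 nonzero rows, and every pivot lies in the first 6 columns, so rank(P) = rank([P|b]) = 5.
The system is consistent.
rank = 5 < 6 unknowns, so there are infinitely many solutions.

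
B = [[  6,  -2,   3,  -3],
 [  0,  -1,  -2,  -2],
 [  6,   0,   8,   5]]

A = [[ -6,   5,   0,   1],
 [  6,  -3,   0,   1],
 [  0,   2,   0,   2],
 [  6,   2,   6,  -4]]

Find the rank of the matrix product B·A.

First compute BA:
[[-66,  36, -18,  22],
 [-18,  -5, -12,   3],
 [ -6,  56,  30,   2]]
Now row reduce the product.
R2 ← R2 − (3/11)·R1: [0, -163/11, -78/11, -3]
R3 ← R3 − (1/11)·R1: [0, 580/11, 348/11, 0]
R3 ← R3 + (580/163)·R2: [0, 0, 1044/163, -1740/163]
3 nonzero rows, so rank(BA) = 3.

3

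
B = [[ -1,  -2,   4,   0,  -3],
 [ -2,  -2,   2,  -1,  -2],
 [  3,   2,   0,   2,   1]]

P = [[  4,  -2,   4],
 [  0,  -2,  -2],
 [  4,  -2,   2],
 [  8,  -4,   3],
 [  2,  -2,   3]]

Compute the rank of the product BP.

2

First compute BP:
[[  6,   4,  -1],
 [-12,  12,  -9],
 [ 30, -20,  17]]
Now row reduce the product.
R2 ← R2 + (2)·R1: [0, 20, -11]
R3 ← R3 − (5)·R1: [0, -40, 22]
R3 ← R3 + (2)·R2: [0, 0, 0]
2 nonzero rows, so rank(BP) = 2.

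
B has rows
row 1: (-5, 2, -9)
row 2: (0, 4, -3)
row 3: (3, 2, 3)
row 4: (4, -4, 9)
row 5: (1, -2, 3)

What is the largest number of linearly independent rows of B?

Row reduce to echelon form.
R3 ← R3 + (3/5)·R1: [0, 16/5, -12/5]
R4 ← R4 + (4/5)·R1: [0, -12/5, 9/5]
R5 ← R5 + (1/5)·R1: [0, -8/5, 6/5]
R3 ← R3 − (4/5)·R2: [0, 0, 0]
R4 ← R4 + (3/5)·R2: [0, 0, 0]
R5 ← R5 + (2/5)·R2: [0, 0, 0]
Echelon form has 2 nonzero rows, so rank(B) = 2.
The rank gives the maximum number of linearly independent rows: 2.

2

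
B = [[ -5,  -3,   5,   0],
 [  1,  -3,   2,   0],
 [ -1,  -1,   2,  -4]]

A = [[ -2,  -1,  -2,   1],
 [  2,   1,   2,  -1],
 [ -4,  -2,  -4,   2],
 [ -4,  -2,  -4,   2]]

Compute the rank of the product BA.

First compute BA:
[[-16,  -8, -16,   8],
 [-16,  -8, -16,   8],
 [  8,   4,   8,  -4]]
Now row reduce the product.
R2 ← R2 − R1: [0, 0, 0, 0]
R3 ← R3 + (1/2)·R1: [0, 0, 0, 0]
1 nonzero row, so rank(BA) = 1.

1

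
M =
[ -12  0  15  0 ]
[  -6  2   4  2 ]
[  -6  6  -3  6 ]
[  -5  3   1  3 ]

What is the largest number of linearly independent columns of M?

2

Row reduce to echelon form.
R2 ← R2 − (1/2)·R1: [0, 2, -7/2, 2]
R3 ← R3 − (1/2)·R1: [0, 6, -21/2, 6]
R4 ← R4 − (5/12)·R1: [0, 3, -21/4, 3]
R3 ← R3 − (3)·R2: [0, 0, 0, 0]
R4 ← R4 − (3/2)·R2: [0, 0, 0, 0]
Echelon form has 2 nonzero rows, so rank(M) = 2.
The rank gives the maximum number of linearly independent columns: 2.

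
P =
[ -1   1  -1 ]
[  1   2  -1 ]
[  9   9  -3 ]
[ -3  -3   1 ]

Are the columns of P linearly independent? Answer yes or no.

no

Row reduce P to echelon form.
R2 ← R2 + R1: [0, 3, -2]
R3 ← R3 + (9)·R1: [0, 18, -12]
R4 ← R4 − (3)·R1: [0, -6, 4]
R3 ← R3 − (6)·R2: [0, 0, 0]
R4 ← R4 + (2)·R2: [0, 0, 0]
2 pivots among 3 columns.
Only 2 < 3 pivot columns, so the columns are linearly dependent.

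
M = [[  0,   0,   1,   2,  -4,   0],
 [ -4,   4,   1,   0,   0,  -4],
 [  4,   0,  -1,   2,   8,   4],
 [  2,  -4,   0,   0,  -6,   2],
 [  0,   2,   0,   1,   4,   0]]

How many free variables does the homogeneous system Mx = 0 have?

Row reduce to echelon form.
Swap R1 ↔ R2
R3 ← R3 + R1: [0, 4, 0, 2, 8, 0]
R4 ← R4 + (1/2)·R1: [0, -2, 1/2, 0, -6, 0]
Swap R2 ↔ R3
R4 ← R4 + (1/2)·R2: [0, 0, 1/2, 1, -2, 0]
R5 ← R5 − (1/2)·R2: [0, 0, 0, 0, 0, 0]
R4 ← R4 − (1/2)·R3: [0, 0, 0, 0, 0, 0]
3 nonzero rows, so rank(M) = 3.
M has 6 columns; by rank–nullity, nullity = 6 − 3 = 3.

3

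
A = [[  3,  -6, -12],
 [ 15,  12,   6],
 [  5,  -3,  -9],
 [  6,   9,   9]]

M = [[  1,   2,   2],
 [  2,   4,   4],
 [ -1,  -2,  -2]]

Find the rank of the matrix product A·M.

1

First compute AM:
[[  3,   6,   6],
 [ 33,  66,  66],
 [  8,  16,  16],
 [ 15,  30,  30]]
Now row reduce the product.
R2 ← R2 − (11)·R1: [0, 0, 0]
R3 ← R3 − (8/3)·R1: [0, 0, 0]
R4 ← R4 − (5)·R1: [0, 0, 0]
1 nonzero row, so rank(AM) = 1.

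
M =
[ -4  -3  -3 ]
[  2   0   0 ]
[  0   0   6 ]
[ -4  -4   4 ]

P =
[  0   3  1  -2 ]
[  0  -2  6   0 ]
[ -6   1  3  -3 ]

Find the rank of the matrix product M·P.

3

First compute MP:
[[ 18,  -9, -31,  17],
 [  0,   6,   2,  -4],
 [-36,   6,  18, -18],
 [-24,   0, -16,  -4]]
Now row reduce the product.
R3 ← R3 + (2)·R1: [0, -12, -44, 16]
R4 ← R4 + (4/3)·R1: [0, -12, -172/3, 56/3]
R3 ← R3 + (2)·R2: [0, 0, -40, 8]
R4 ← R4 + (2)·R2: [0, 0, -160/3, 32/3]
R4 ← R4 − (4/3)·R3: [0, 0, 0, 0]
3 nonzero rows, so rank(MP) = 3.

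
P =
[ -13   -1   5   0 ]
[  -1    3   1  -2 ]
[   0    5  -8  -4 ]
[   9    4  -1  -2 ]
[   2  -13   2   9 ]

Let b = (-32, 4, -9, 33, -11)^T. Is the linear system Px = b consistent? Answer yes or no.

yes

Row reduce the augmented matrix [P | b].
R2 ← R2 − (1/13)·R1: [0, 40/13, 8/13, -2, 84/13]
R4 ← R4 + (9/13)·R1: [0, 43/13, 32/13, -2, 141/13]
R5 ← R5 + (2/13)·R1: [0, -171/13, 36/13, 9, -207/13]
R3 ← R3 − (13/8)·R2: [0, 0, -9, -3/4, -39/2]
R4 ← R4 − (43/40)·R2: [0, 0, 9/5, 3/20, 39/10]
R5 ← R5 + (171/40)·R2: [0, 0, 27/5, 9/20, 117/10]
R4 ← R4 + (1/5)·R3: [0, 0, 0, 0, 0]
R5 ← R5 + (3/5)·R3: [0, 0, 0, 0, 0]
The echelon form has 3 nonzero rows, and every pivot lies in the first 4 columns, so rank(P) = rank([P|b]) = 3.
The system is consistent.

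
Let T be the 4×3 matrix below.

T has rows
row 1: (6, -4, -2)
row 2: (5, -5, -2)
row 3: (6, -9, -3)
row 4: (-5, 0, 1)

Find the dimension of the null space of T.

1

Row reduce to echelon form.
R2 ← R2 − (5/6)·R1: [0, -5/3, -1/3]
R3 ← R3 − R1: [0, -5, -1]
R4 ← R4 + (5/6)·R1: [0, -10/3, -2/3]
R3 ← R3 − (3)·R2: [0, 0, 0]
R4 ← R4 − (2)·R2: [0, 0, 0]
2 nonzero rows, so rank(T) = 2.
T has 3 columns; by rank–nullity, nullity = 3 − 2 = 1.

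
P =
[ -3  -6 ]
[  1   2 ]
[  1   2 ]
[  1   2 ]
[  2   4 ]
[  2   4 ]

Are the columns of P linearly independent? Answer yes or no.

Row reduce P to echelon form.
R2 ← R2 + (1/3)·R1: [0, 0]
R3 ← R3 + (1/3)·R1: [0, 0]
R4 ← R4 + (1/3)·R1: [0, 0]
R5 ← R5 + (2/3)·R1: [0, 0]
R6 ← R6 + (2/3)·R1: [0, 0]
1 pivot among 2 columns.
Only 1 < 2 pivot columns, so the columns are linearly dependent.

no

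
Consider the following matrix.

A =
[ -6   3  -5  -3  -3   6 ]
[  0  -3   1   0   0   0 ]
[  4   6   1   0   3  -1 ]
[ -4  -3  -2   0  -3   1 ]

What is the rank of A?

Row reduce to echelon form.
R3 ← R3 + (2/3)·R1: [0, 8, -7/3, -2, 1, 3]
R4 ← R4 − (2/3)·R1: [0, -5, 4/3, 2, -1, -3]
R3 ← R3 + (8/3)·R2: [0, 0, 1/3, -2, 1, 3]
R4 ← R4 − (5/3)·R2: [0, 0, -1/3, 2, -1, -3]
R4 ← R4 + R3: [0, 0, 0, 0, 0, 0]
Echelon form has 3 nonzero rows, so rank(A) = 3.

3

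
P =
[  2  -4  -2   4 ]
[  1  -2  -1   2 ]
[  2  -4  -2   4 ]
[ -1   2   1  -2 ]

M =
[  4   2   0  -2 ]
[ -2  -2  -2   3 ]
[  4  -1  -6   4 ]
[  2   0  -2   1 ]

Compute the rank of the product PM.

First compute PM:
[[ 16,  14,  12, -20],
 [  8,   7,   6, -10],
 [ 16,  14,  12, -20],
 [ -8,  -7,  -6,  10]]
Now row reduce the product.
R2 ← R2 − (1/2)·R1: [0, 0, 0, 0]
R3 ← R3 − R1: [0, 0, 0, 0]
R4 ← R4 + (1/2)·R1: [0, 0, 0, 0]
1 nonzero row, so rank(PM) = 1.

1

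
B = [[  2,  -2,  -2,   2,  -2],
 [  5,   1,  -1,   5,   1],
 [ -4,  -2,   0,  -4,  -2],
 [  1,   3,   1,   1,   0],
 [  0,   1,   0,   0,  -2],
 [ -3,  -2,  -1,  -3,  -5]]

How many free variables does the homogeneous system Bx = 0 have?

Row reduce to echelon form.
R2 ← R2 − (5/2)·R1: [0, 6, 4, 0, 6]
R3 ← R3 + (2)·R1: [0, -6, -4, 0, -6]
R4 ← R4 − (1/2)·R1: [0, 4, 2, 0, 1]
R6 ← R6 + (3/2)·R1: [0, -5, -4, 0, -8]
R3 ← R3 + R2: [0, 0, 0, 0, 0]
R4 ← R4 − (2/3)·R2: [0, 0, -2/3, 0, -3]
R5 ← R5 − (1/6)·R2: [0, 0, -2/3, 0, -3]
R6 ← R6 + (5/6)·R2: [0, 0, -2/3, 0, -3]
Swap R3 ↔ R4
R5 ← R5 − R3: [0, 0, 0, 0, 0]
R6 ← R6 − R3: [0, 0, 0, 0, 0]
3 nonzero rows, so rank(B) = 3.
B has 5 columns; by rank–nullity, nullity = 5 − 3 = 2.

2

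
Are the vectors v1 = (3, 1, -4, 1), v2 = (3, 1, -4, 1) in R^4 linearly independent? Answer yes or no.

Form the matrix with these vectors as rows and row reduce.
R2 ← R2 − R1: [0, 0, 0, 0]
1 nonzero row, so the 2 vectors span a space of dimension 1.
Since 1 < 2, the vectors are linearly dependent.

no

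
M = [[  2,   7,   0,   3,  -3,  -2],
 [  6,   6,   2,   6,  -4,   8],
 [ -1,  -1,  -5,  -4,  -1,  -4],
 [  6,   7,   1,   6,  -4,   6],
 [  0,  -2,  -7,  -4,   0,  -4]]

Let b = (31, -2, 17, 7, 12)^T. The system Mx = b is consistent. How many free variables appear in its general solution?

Row reduce the augmented matrix [M | b].
R2 ← R2 − (3)·R1: [0, -15, 2, -3, 5, 14, -95]
R3 ← R3 + (1/2)·R1: [0, 5/2, -5, -5/2, -5/2, -5, 65/2]
R4 ← R4 − (3)·R1: [0, -14, 1, -3, 5, 12, -86]
R3 ← R3 + (1/6)·R2: [0, 0, -14/3, -3, -5/3, -8/3, 50/3]
R4 ← R4 − (14/15)·R2: [0, 0, -13/15, -1/5, 1/3, -16/15, 8/3]
R5 ← R5 − (2/15)·R2: [0, 0, -109/15, -18/5, -2/3, -88/15, 74/3]
R4 ← R4 − (13/70)·R3: [0, 0, 0, 5/14, 9/14, -4/7, -3/7]
R5 ← R5 − (109/70)·R3: [0, 0, 0, 15/14, 27/14, -12/7, -9/7]
R5 ← R5 − (3)·R4: [0, 0, 0, 0, 0, 0, 0]
The echelon form has 4 nonzero rows, and every pivot lies in the first 6 columns, so rank(M) = rank([M|b]) = 4.
The system is consistent.
Free variables = (unknowns) − (rank) = 6 − 4 = 2.

2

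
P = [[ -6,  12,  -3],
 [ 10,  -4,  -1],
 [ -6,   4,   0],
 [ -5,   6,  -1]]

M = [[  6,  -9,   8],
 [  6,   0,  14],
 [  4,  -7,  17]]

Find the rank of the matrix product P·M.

2

First compute PM:
[[ 24,  75,  69],
 [ 32, -83,   7],
 [-12,  54,   8],
 [  2,  52,  27]]
Now row reduce the product.
R2 ← R2 − (4/3)·R1: [0, -183, -85]
R3 ← R3 + (1/2)·R1: [0, 183/2, 85/2]
R4 ← R4 − (1/12)·R1: [0, 183/4, 85/4]
R3 ← R3 + (1/2)·R2: [0, 0, 0]
R4 ← R4 + (1/4)·R2: [0, 0, 0]
2 nonzero rows, so rank(PM) = 2.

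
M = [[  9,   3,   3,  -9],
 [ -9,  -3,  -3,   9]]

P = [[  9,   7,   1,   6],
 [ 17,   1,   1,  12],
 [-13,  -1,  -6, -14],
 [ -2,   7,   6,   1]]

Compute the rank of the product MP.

First compute MP:
[[111,   0, -60,  39],
 [-111,   0,  60, -39]]
Now row reduce the product.
R2 ← R2 + R1: [0, 0, 0, 0]
1 nonzero row, so rank(MP) = 1.

1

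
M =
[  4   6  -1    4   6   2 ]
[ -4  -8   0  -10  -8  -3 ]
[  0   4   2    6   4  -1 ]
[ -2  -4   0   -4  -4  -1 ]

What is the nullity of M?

Row reduce to echelon form.
R2 ← R2 + R1: [0, -2, -1, -6, -2, -1]
R4 ← R4 + (1/2)·R1: [0, -1, -1/2, -2, -1, 0]
R3 ← R3 + (2)·R2: [0, 0, 0, -6, 0, -3]
R4 ← R4 − (1/2)·R2: [0, 0, 0, 1, 0, 1/2]
R4 ← R4 + (1/6)·R3: [0, 0, 0, 0, 0, 0]
3 nonzero rows, so rank(M) = 3.
M has 6 columns; by rank–nullity, nullity = 6 − 3 = 3.

3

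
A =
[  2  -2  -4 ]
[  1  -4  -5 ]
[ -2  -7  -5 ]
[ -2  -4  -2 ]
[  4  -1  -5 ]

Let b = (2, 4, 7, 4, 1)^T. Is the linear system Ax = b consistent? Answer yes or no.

Row reduce the augmented matrix [A | b].
R2 ← R2 − (1/2)·R1: [0, -3, -3, 3]
R3 ← R3 + R1: [0, -9, -9, 9]
R4 ← R4 + R1: [0, -6, -6, 6]
R5 ← R5 − (2)·R1: [0, 3, 3, -3]
R3 ← R3 − (3)·R2: [0, 0, 0, 0]
R4 ← R4 − (2)·R2: [0, 0, 0, 0]
R5 ← R5 + R2: [0, 0, 0, 0]
The echelon form has 2 nonzero rows, and every pivot lies in the first 3 columns, so rank(A) = rank([A|b]) = 2.
The system is consistent.

yes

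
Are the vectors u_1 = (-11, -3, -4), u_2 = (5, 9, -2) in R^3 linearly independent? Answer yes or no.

yes

Form the matrix with these vectors as rows and row reduce.
R2 ← R2 + (5/11)·R1: [0, 84/11, -42/11]
2 nonzero rows, so the 2 vectors span a space of dimension 2.
Since 2 = 2, the vectors are linearly independent.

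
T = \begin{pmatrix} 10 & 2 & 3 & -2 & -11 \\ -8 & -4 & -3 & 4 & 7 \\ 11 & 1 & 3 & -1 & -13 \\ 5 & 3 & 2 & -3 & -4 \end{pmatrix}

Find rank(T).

2

Row reduce to echelon form.
R2 ← R2 + (4/5)·R1: [0, -12/5, -3/5, 12/5, -9/5]
R3 ← R3 − (11/10)·R1: [0, -6/5, -3/10, 6/5, -9/10]
R4 ← R4 − (1/2)·R1: [0, 2, 1/2, -2, 3/2]
R3 ← R3 − (1/2)·R2: [0, 0, 0, 0, 0]
R4 ← R4 + (5/6)·R2: [0, 0, 0, 0, 0]
Echelon form has 2 nonzero rows, so rank(T) = 2.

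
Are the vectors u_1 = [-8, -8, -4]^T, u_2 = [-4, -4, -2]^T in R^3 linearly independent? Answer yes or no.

no

Form the matrix with these vectors as rows and row reduce.
R2 ← R2 − (1/2)·R1: [0, 0, 0]
1 nonzero row, so the 2 vectors span a space of dimension 1.
Since 1 < 2, the vectors are linearly dependent.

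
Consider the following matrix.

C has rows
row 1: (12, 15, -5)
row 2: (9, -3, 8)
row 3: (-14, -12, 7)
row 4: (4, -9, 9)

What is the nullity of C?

Row reduce to echelon form.
R2 ← R2 − (3/4)·R1: [0, -57/4, 47/4]
R3 ← R3 + (7/6)·R1: [0, 11/2, 7/6]
R4 ← R4 − (1/3)·R1: [0, -14, 32/3]
R3 ← R3 + (22/57)·R2: [0, 0, 325/57]
R4 ← R4 − (56/57)·R2: [0, 0, -50/57]
R4 ← R4 + (2/13)·R3: [0, 0, 0]
3 nonzero rows, so rank(C) = 3.
C has 3 columns; by rank–nullity, nullity = 3 − 3 = 0.

0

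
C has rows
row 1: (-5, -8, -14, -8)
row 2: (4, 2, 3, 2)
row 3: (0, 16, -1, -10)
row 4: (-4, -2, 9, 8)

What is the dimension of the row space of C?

4

Row reduce to echelon form.
R2 ← R2 + (4/5)·R1: [0, -22/5, -41/5, -22/5]
R4 ← R4 − (4/5)·R1: [0, 22/5, 101/5, 72/5]
R3 ← R3 + (40/11)·R2: [0, 0, -339/11, -26]
R4 ← R4 + R2: [0, 0, 12, 10]
R4 ← R4 + (44/113)·R3: [0, 0, 0, -14/113]
Echelon form has 4 nonzero rows, so rank(C) = 4.
The row space has dimension equal to the rank: 4.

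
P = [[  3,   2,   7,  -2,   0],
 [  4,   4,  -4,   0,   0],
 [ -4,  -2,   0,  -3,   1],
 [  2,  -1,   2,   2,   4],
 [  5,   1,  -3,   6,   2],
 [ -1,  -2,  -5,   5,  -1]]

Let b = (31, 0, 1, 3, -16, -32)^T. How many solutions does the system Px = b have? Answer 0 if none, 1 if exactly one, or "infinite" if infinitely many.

Row reduce the augmented matrix [P | b].
R2 ← R2 − (4/3)·R1: [0, 4/3, -40/3, 8/3, 0, -124/3]
R3 ← R3 + (4/3)·R1: [0, 2/3, 28/3, -17/3, 1, 127/3]
R4 ← R4 − (2/3)·R1: [0, -7/3, -8/3, 10/3, 4, -53/3]
R5 ← R5 − (5/3)·R1: [0, -7/3, -44/3, 28/3, 2, -203/3]
R6 ← R6 + (1/3)·R1: [0, -4/3, -8/3, 13/3, -1, -65/3]
R3 ← R3 − (1/2)·R2: [0, 0, 16, -7, 1, 63]
R4 ← R4 + (7/4)·R2: [0, 0, -26, 8, 4, -90]
R5 ← R5 + (7/4)·R2: [0, 0, -38, 14, 2, -140]
R6 ← R6 + R2: [0, 0, -16, 7, -1, -63]
R4 ← R4 + (13/8)·R3: [0, 0, 0, -27/8, 45/8, 99/8]
R5 ← R5 + (19/8)·R3: [0, 0, 0, -21/8, 35/8, 77/8]
R6 ← R6 + R3: [0, 0, 0, 0, 0, 0]
R5 ← R5 − (7/9)·R4: [0, 0, 0, 0, 0, 0]
The echelon form has 4 nonzero rows, and every pivot lies in the first 5 columns, so rank(P) = rank([P|b]) = 4.
The system is consistent.
rank = 4 < 5 unknowns, so there are infinitely many solutions.

infinite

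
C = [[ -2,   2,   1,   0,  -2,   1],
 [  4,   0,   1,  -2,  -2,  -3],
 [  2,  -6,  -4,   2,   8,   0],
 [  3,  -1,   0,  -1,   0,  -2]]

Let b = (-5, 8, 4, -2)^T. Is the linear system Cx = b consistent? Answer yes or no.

no

Row reduce the augmented matrix [C | b].
R2 ← R2 + (2)·R1: [0, 4, 3, -2, -6, -1, -2]
R3 ← R3 + R1: [0, -4, -3, 2, 6, 1, -1]
R4 ← R4 + (3/2)·R1: [0, 2, 3/2, -1, -3, -1/2, -19/2]
R3 ← R3 + R2: [0, 0, 0, 0, 0, 0, -3]
R4 ← R4 − (1/2)·R2: [0, 0, 0, 0, 0, 0, -17/2]
R4 ← R4 − (17/6)·R3: [0, 0, 0, 0, 0, 0, 0]
The echelon form has 3 nonzero rows; the last pivot sits in the augmented column, so rank(C) = 2 but rank([C|b]) = 3.
Since the ranks differ, the system is inconsistent.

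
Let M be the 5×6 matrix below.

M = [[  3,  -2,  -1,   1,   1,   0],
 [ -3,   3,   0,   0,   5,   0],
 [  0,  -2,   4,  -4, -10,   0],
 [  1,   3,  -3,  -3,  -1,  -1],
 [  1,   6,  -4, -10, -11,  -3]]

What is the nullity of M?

1

Row reduce to echelon form.
R2 ← R2 + R1: [0, 1, -1, 1, 6, 0]
R4 ← R4 − (1/3)·R1: [0, 11/3, -8/3, -10/3, -4/3, -1]
R5 ← R5 − (1/3)·R1: [0, 20/3, -11/3, -31/3, -34/3, -3]
R3 ← R3 + (2)·R2: [0, 0, 2, -2, 2, 0]
R4 ← R4 − (11/3)·R2: [0, 0, 1, -7, -70/3, -1]
R5 ← R5 − (20/3)·R2: [0, 0, 3, -17, -154/3, -3]
R4 ← R4 − (1/2)·R3: [0, 0, 0, -6, -73/3, -1]
R5 ← R5 − (3/2)·R3: [0, 0, 0, -14, -163/3, -3]
R5 ← R5 − (7/3)·R4: [0, 0, 0, 0, 22/9, -2/3]
5 nonzero rows, so rank(M) = 5.
M has 6 columns; by rank–nullity, nullity = 6 − 5 = 1.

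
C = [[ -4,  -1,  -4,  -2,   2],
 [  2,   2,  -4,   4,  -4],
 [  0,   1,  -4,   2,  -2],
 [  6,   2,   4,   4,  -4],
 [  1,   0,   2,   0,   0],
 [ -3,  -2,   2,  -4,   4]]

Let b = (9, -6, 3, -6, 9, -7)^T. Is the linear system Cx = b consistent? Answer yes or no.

Row reduce the augmented matrix [C | b].
R2 ← R2 + (1/2)·R1: [0, 3/2, -6, 3, -3, -3/2]
R4 ← R4 + (3/2)·R1: [0, 1/2, -2, 1, -1, 15/2]
R5 ← R5 + (1/4)·R1: [0, -1/4, 1, -1/2, 1/2, 45/4]
R6 ← R6 − (3/4)·R1: [0, -5/4, 5, -5/2, 5/2, -55/4]
R3 ← R3 − (2/3)·R2: [0, 0, 0, 0, 0, 4]
R4 ← R4 − (1/3)·R2: [0, 0, 0, 0, 0, 8]
R5 ← R5 + (1/6)·R2: [0, 0, 0, 0, 0, 11]
R6 ← R6 + (5/6)·R2: [0, 0, 0, 0, 0, -15]
R4 ← R4 − (2)·R3: [0, 0, 0, 0, 0, 0]
R5 ← R5 − (11/4)·R3: [0, 0, 0, 0, 0, 0]
R6 ← R6 + (15/4)·R3: [0, 0, 0, 0, 0, 0]
The echelon form has 3 nonzero rows; the last pivot sits in the augmented column, so rank(C) = 2 but rank([C|b]) = 3.
Since the ranks differ, the system is inconsistent.

no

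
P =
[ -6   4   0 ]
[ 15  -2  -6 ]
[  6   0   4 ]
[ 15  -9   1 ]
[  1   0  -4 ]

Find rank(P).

3

Row reduce to echelon form.
R2 ← R2 + (5/2)·R1: [0, 8, -6]
R3 ← R3 + R1: [0, 4, 4]
R4 ← R4 + (5/2)·R1: [0, 1, 1]
R5 ← R5 + (1/6)·R1: [0, 2/3, -4]
R3 ← R3 − (1/2)·R2: [0, 0, 7]
R4 ← R4 − (1/8)·R2: [0, 0, 7/4]
R5 ← R5 − (1/12)·R2: [0, 0, -7/2]
R4 ← R4 − (1/4)·R3: [0, 0, 0]
R5 ← R5 + (1/2)·R3: [0, 0, 0]
Echelon form has 3 nonzero rows, so rank(P) = 3.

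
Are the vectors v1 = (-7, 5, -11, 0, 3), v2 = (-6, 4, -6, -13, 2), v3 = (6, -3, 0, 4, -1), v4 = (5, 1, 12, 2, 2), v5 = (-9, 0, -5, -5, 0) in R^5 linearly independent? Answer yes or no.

yes

Form the matrix with these vectors as rows and row reduce.
R2 ← R2 − (6/7)·R1: [0, -2/7, 24/7, -13, -4/7]
R3 ← R3 + (6/7)·R1: [0, 9/7, -66/7, 4, 11/7]
R4 ← R4 + (5/7)·R1: [0, 32/7, 29/7, 2, 29/7]
R5 ← R5 − (9/7)·R1: [0, -45/7, 64/7, -5, -27/7]
R3 ← R3 + (9/2)·R2: [0, 0, 6, -109/2, -1]
R4 ← R4 + (16)·R2: [0, 0, 59, -206, -5]
R5 ← R5 − (45/2)·R2: [0, 0, -68, 575/2, 9]
R4 ← R4 − (59/6)·R3: [0, 0, 0, 3959/12, 29/6]
R5 ← R5 + (34/3)·R3: [0, 0, 0, -1981/6, -7/3]
R5 ← R5 + (3962/3959)·R4: [0, 0, 0, 0, 9912/3959]
5 nonzero rows, so the 5 vectors span a space of dimension 5.
Since 5 = 5, the vectors are linearly independent.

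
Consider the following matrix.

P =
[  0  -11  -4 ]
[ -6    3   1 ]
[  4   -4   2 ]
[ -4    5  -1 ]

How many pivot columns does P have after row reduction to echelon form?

3

Row reduce to echelon form.
Swap R1 ↔ R2
R3 ← R3 + (2/3)·R1: [0, -2, 8/3]
R4 ← R4 − (2/3)·R1: [0, 3, -5/3]
R3 ← R3 − (2/11)·R2: [0, 0, 112/33]
R4 ← R4 + (3/11)·R2: [0, 0, -91/33]
R4 ← R4 + (13/16)·R3: [0, 0, 0]
Echelon form has 3 nonzero rows, so rank(P) = 3.
Each nonzero row contributes one pivot column: 3 pivot columns.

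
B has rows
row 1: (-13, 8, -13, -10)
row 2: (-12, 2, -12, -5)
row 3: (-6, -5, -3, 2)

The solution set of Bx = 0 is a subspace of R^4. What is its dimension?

1

Row reduce to echelon form.
R2 ← R2 − (12/13)·R1: [0, -70/13, 0, 55/13]
R3 ← R3 − (6/13)·R1: [0, -113/13, 3, 86/13]
R3 ← R3 − (113/70)·R2: [0, 0, 3, -3/14]
3 nonzero rows, so rank(B) = 3.
B has 4 columns; by rank–nullity, nullity = 4 − 3 = 1.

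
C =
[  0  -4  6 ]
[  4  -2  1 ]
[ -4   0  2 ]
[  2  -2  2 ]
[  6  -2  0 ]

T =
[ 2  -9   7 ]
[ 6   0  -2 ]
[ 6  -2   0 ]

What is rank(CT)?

First compute CT:
[[ 12, -12,   8],
 [  2, -38,  32],
 [  4,  32, -28],
 [  4, -22,  18],
 [  0, -54,  46]]
Now row reduce the product.
R2 ← R2 − (1/6)·R1: [0, -36, 92/3]
R3 ← R3 − (1/3)·R1: [0, 36, -92/3]
R4 ← R4 − (1/3)·R1: [0, -18, 46/3]
R3 ← R3 + R2: [0, 0, 0]
R4 ← R4 − (1/2)·R2: [0, 0, 0]
R5 ← R5 − (3/2)·R2: [0, 0, 0]
2 nonzero rows, so rank(CT) = 2.

2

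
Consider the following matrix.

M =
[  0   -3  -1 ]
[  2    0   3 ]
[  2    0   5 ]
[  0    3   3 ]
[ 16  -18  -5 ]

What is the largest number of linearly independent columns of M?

3

Row reduce to echelon form.
Swap R1 ↔ R2
R3 ← R3 − R1: [0, 0, 2]
R5 ← R5 − (8)·R1: [0, -18, -29]
R4 ← R4 + R2: [0, 0, 2]
R5 ← R5 − (6)·R2: [0, 0, -23]
R4 ← R4 − R3: [0, 0, 0]
R5 ← R5 + (23/2)·R3: [0, 0, 0]
Echelon form has 3 nonzero rows, so rank(M) = 3.
The rank gives the maximum number of linearly independent columns: 3.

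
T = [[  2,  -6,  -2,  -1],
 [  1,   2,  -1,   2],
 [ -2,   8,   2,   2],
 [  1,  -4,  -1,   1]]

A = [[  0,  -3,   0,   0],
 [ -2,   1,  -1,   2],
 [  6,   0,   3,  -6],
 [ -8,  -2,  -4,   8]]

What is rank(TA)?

2

First compute TA:
[[  8, -10,   4,  -8],
 [-26,  -5, -13,  26],
 [-20,  10, -10,  20],
 [ -6,  -9,  -3,   6]]
Now row reduce the product.
R2 ← R2 + (13/4)·R1: [0, -75/2, 0, 0]
R3 ← R3 + (5/2)·R1: [0, -15, 0, 0]
R4 ← R4 + (3/4)·R1: [0, -33/2, 0, 0]
R3 ← R3 − (2/5)·R2: [0, 0, 0, 0]
R4 ← R4 − (11/25)·R2: [0, 0, 0, 0]
2 nonzero rows, so rank(TA) = 2.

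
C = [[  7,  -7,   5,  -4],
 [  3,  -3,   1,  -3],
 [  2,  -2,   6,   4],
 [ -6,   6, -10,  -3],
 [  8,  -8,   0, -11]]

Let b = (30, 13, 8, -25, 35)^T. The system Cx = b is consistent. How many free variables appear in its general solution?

2

Row reduce the augmented matrix [C | b].
R2 ← R2 − (3/7)·R1: [0, 0, -8/7, -9/7, 1/7]
R3 ← R3 − (2/7)·R1: [0, 0, 32/7, 36/7, -4/7]
R4 ← R4 + (6/7)·R1: [0, 0, -40/7, -45/7, 5/7]
R5 ← R5 − (8/7)·R1: [0, 0, -40/7, -45/7, 5/7]
R3 ← R3 + (4)·R2: [0, 0, 0, 0, 0]
R4 ← R4 − (5)·R2: [0, 0, 0, 0, 0]
R5 ← R5 − (5)·R2: [0, 0, 0, 0, 0]
The echelon form has 2 nonzero rows, and every pivot lies in the first 4 columns, so rank(C) = rank([C|b]) = 2.
The system is consistent.
Free variables = (unknowns) − (rank) = 4 − 2 = 2.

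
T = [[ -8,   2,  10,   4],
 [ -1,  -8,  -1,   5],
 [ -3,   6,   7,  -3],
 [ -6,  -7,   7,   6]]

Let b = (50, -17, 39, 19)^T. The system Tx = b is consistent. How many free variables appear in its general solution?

Row reduce the augmented matrix [T | b].
R2 ← R2 − (1/8)·R1: [0, -33/4, -9/4, 9/2, -93/4]
R3 ← R3 − (3/8)·R1: [0, 21/4, 13/4, -9/2, 81/4]
R4 ← R4 − (3/4)·R1: [0, -17/2, -1/2, 3, -37/2]
R3 ← R3 + (7/11)·R2: [0, 0, 20/11, -18/11, 60/11]
R4 ← R4 − (34/33)·R2: [0, 0, 20/11, -18/11, 60/11]
R4 ← R4 − R3: [0, 0, 0, 0, 0]
The echelon form has 3 nonzero rows, and every pivot lies in the first 4 columns, so rank(T) = rank([T|b]) = 3.
The system is consistent.
Free variables = (unknowns) − (rank) = 4 − 3 = 1.

1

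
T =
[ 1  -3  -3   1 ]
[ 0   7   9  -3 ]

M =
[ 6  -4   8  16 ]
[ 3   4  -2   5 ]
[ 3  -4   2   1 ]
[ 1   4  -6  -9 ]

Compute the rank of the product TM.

2

First compute TM:
[[-11,   0,   2, -11],
 [ 45, -20,  22,  71]]
Now row reduce the product.
R2 ← R2 + (45/11)·R1: [0, -20, 332/11, 26]
2 nonzero rows, so rank(TM) = 2.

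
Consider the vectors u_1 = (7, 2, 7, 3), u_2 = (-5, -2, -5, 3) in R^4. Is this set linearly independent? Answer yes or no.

yes

Form the matrix with these vectors as rows and row reduce.
R2 ← R2 + (5/7)·R1: [0, -4/7, 0, 36/7]
2 nonzero rows, so the 2 vectors span a space of dimension 2.
Since 2 = 2, the vectors are linearly independent.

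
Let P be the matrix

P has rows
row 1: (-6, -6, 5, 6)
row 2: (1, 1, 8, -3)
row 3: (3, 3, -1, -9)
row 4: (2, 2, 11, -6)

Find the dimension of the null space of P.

Row reduce to echelon form.
R2 ← R2 + (1/6)·R1: [0, 0, 53/6, -2]
R3 ← R3 + (1/2)·R1: [0, 0, 3/2, -6]
R4 ← R4 + (1/3)·R1: [0, 0, 38/3, -4]
R3 ← R3 − (9/53)·R2: [0, 0, 0, -300/53]
R4 ← R4 − (76/53)·R2: [0, 0, 0, -60/53]
R4 ← R4 − (1/5)·R3: [0, 0, 0, 0]
3 nonzero rows, so rank(P) = 3.
P has 4 columns; by rank–nullity, nullity = 4 − 3 = 1.

1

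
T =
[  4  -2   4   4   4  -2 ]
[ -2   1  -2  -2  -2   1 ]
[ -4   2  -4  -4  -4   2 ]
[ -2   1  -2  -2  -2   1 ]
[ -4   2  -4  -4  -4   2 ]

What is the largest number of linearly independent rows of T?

Row reduce to echelon form.
R2 ← R2 + (1/2)·R1: [0, 0, 0, 0, 0, 0]
R3 ← R3 + R1: [0, 0, 0, 0, 0, 0]
R4 ← R4 + (1/2)·R1: [0, 0, 0, 0, 0, 0]
R5 ← R5 + R1: [0, 0, 0, 0, 0, 0]
Echelon form has 1 nonzero row, so rank(T) = 1.
The rank gives the maximum number of linearly independent rows: 1.

1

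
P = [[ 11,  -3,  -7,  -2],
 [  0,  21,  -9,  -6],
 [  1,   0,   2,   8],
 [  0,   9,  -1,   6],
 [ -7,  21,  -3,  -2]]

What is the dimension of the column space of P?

Row reduce to echelon form.
R3 ← R3 − (1/11)·R1: [0, 3/11, 29/11, 90/11]
R5 ← R5 + (7/11)·R1: [0, 210/11, -82/11, -36/11]
R3 ← R3 − (1/77)·R2: [0, 0, 212/77, 636/77]
R4 ← R4 − (3/7)·R2: [0, 0, 20/7, 60/7]
R5 ← R5 − (10/11)·R2: [0, 0, 8/11, 24/11]
R4 ← R4 − (55/53)·R3: [0, 0, 0, 0]
R5 ← R5 − (14/53)·R3: [0, 0, 0, 0]
Echelon form has 3 nonzero rows, so rank(P) = 3.
The column space has dimension equal to the rank: 3.

3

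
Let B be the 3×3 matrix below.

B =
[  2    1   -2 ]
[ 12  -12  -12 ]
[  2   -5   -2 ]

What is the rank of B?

2

Row reduce to echelon form.
R2 ← R2 − (6)·R1: [0, -18, 0]
R3 ← R3 − R1: [0, -6, 0]
R3 ← R3 − (1/3)·R2: [0, 0, 0]
Echelon form has 2 nonzero rows, so rank(B) = 2.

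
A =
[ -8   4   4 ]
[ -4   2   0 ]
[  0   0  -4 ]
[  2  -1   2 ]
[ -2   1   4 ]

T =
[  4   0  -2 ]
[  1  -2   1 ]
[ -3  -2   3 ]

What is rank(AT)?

2

First compute AT:
[[-40, -16,  32],
 [-14,  -4,  10],
 [ 12,   8, -12],
 [  1,  -2,   1],
 [-19, -10,  17]]
Now row reduce the product.
R2 ← R2 − (7/20)·R1: [0, 8/5, -6/5]
R3 ← R3 + (3/10)·R1: [0, 16/5, -12/5]
R4 ← R4 + (1/40)·R1: [0, -12/5, 9/5]
R5 ← R5 − (19/40)·R1: [0, -12/5, 9/5]
R3 ← R3 − (2)·R2: [0, 0, 0]
R4 ← R4 + (3/2)·R2: [0, 0, 0]
R5 ← R5 + (3/2)·R2: [0, 0, 0]
2 nonzero rows, so rank(AT) = 2.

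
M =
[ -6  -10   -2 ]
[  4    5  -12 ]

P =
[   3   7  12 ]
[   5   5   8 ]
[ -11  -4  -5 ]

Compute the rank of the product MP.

First compute MP:
[[-46, -84, -142],
 [169, 101, 148]]
Now row reduce the product.
R2 ← R2 + (169/46)·R1: [0, -4775/23, -8595/23]
2 nonzero rows, so rank(MP) = 2.

2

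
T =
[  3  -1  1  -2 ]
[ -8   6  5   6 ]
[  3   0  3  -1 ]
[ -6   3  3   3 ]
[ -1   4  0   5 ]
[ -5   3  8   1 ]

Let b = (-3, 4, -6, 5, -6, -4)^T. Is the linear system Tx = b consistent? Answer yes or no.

Row reduce the augmented matrix [T | b].
R2 ← R2 + (8/3)·R1: [0, 10/3, 23/3, 2/3, -4]
R3 ← R3 − R1: [0, 1, 2, 1, -3]
R4 ← R4 + (2)·R1: [0, 1, 5, -1, -1]
R5 ← R5 + (1/3)·R1: [0, 11/3, 1/3, 13/3, -7]
R6 ← R6 + (5/3)·R1: [0, 4/3, 29/3, -7/3, -9]
R3 ← R3 − (3/10)·R2: [0, 0, -3/10, 4/5, -9/5]
R4 ← R4 − (3/10)·R2: [0, 0, 27/10, -6/5, 1/5]
R5 ← R5 − (11/10)·R2: [0, 0, -81/10, 18/5, -13/5]
R6 ← R6 − (2/5)·R2: [0, 0, 33/5, -13/5, -37/5]
R4 ← R4 + (9)·R3: [0, 0, 0, 6, -16]
R5 ← R5 − (27)·R3: [0, 0, 0, -18, 46]
R6 ← R6 + (22)·R3: [0, 0, 0, 15, -47]
R5 ← R5 + (3)·R4: [0, 0, 0, 0, -2]
R6 ← R6 − (5/2)·R4: [0, 0, 0, 0, -7]
R6 ← R6 − (7/2)·R5: [0, 0, 0, 0, 0]
The echelon form has 5 nonzero rows; the last pivot sits in the augmented column, so rank(T) = 4 but rank([T|b]) = 5.
Since the ranks differ, the system is inconsistent.

no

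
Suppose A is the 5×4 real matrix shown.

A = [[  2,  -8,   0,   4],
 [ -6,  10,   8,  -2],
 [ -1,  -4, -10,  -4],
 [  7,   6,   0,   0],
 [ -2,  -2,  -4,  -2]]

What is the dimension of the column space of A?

Row reduce to echelon form.
R2 ← R2 + (3)·R1: [0, -14, 8, 10]
R3 ← R3 + (1/2)·R1: [0, -8, -10, -2]
R4 ← R4 − (7/2)·R1: [0, 34, 0, -14]
R5 ← R5 + R1: [0, -10, -4, 2]
R3 ← R3 − (4/7)·R2: [0, 0, -102/7, -54/7]
R4 ← R4 + (17/7)·R2: [0, 0, 136/7, 72/7]
R5 ← R5 − (5/7)·R2: [0, 0, -68/7, -36/7]
R4 ← R4 + (4/3)·R3: [0, 0, 0, 0]
R5 ← R5 − (2/3)·R3: [0, 0, 0, 0]
Echelon form has 3 nonzero rows, so rank(A) = 3.
The column space has dimension equal to the rank: 3.

3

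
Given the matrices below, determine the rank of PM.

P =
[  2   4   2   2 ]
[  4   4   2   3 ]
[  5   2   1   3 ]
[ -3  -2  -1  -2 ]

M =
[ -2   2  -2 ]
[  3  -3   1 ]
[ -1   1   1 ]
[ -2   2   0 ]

First compute PM:
[[  2,  -2,   2],
 [ -4,   4,  -2],
 [-11,  11,  -7],
 [  5,  -5,   3]]
Now row reduce the product.
R2 ← R2 + (2)·R1: [0, 0, 2]
R3 ← R3 + (11/2)·R1: [0, 0, 4]
R4 ← R4 − (5/2)·R1: [0, 0, -2]
R3 ← R3 − (2)·R2: [0, 0, 0]
R4 ← R4 + R2: [0, 0, 0]
2 nonzero rows, so rank(PM) = 2.

2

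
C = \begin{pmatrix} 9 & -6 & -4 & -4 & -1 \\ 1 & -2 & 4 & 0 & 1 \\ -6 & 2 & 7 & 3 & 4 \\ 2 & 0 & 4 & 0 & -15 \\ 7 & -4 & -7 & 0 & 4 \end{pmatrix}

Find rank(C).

Row reduce to echelon form.
R2 ← R2 − (1/9)·R1: [0, -4/3, 40/9, 4/9, 10/9]
R3 ← R3 + (2/3)·R1: [0, -2, 13/3, 1/3, 10/3]
R4 ← R4 − (2/9)·R1: [0, 4/3, 44/9, 8/9, -133/9]
R5 ← R5 − (7/9)·R1: [0, 2/3, -35/9, 28/9, 43/9]
R3 ← R3 − (3/2)·R2: [0, 0, -7/3, -1/3, 5/3]
R4 ← R4 + R2: [0, 0, 28/3, 4/3, -41/3]
R5 ← R5 + (1/2)·R2: [0, 0, -5/3, 10/3, 16/3]
R4 ← R4 + (4)·R3: [0, 0, 0, 0, -7]
R5 ← R5 − (5/7)·R3: [0, 0, 0, 25/7, 29/7]
Swap R4 ↔ R5
Echelon form has 5 nonzero rows, so rank(C) = 5.

5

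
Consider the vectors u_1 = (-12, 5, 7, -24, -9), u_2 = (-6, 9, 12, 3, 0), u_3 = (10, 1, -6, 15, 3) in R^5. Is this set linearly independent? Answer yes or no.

Form the matrix with these vectors as rows and row reduce.
R2 ← R2 − (1/2)·R1: [0, 13/2, 17/2, 15, 9/2]
R3 ← R3 + (5/6)·R1: [0, 31/6, -1/6, -5, -9/2]
R3 ← R3 − (31/39)·R2: [0, 0, -90/13, -220/13, -105/13]
3 nonzero rows, so the 3 vectors span a space of dimension 3.
Since 3 = 3, the vectors are linearly independent.

yes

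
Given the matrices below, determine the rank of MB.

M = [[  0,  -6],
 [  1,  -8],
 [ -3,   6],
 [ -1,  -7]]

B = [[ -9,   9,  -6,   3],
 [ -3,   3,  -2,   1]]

1

First compute MB:
[[ 18, -18,  12,  -6],
 [ 15, -15,  10,  -5],
 [  9,  -9,   6,  -3],
 [ 30, -30,  20, -10]]
Now row reduce the product.
R2 ← R2 − (5/6)·R1: [0, 0, 0, 0]
R3 ← R3 − (1/2)·R1: [0, 0, 0, 0]
R4 ← R4 − (5/3)·R1: [0, 0, 0, 0]
1 nonzero row, so rank(MB) = 1.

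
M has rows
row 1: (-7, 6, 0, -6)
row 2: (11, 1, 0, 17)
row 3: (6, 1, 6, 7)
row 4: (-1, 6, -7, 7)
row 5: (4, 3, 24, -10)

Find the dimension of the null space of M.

Row reduce to echelon form.
R2 ← R2 + (11/7)·R1: [0, 73/7, 0, 53/7]
R3 ← R3 + (6/7)·R1: [0, 43/7, 6, 13/7]
R4 ← R4 − (1/7)·R1: [0, 36/7, -7, 55/7]
R5 ← R5 + (4/7)·R1: [0, 45/7, 24, -94/7]
R3 ← R3 − (43/73)·R2: [0, 0, 6, -190/73]
R4 ← R4 − (36/73)·R2: [0, 0, -7, 301/73]
R5 ← R5 − (45/73)·R2: [0, 0, 24, -1321/73]
R4 ← R4 + (7/6)·R3: [0, 0, 0, 238/219]
R5 ← R5 − (4)·R3: [0, 0, 0, -561/73]
R5 ← R5 + (99/14)·R4: [0, 0, 0, 0]
4 nonzero rows, so rank(M) = 4.
M has 4 columns; by rank–nullity, nullity = 4 − 4 = 0.

0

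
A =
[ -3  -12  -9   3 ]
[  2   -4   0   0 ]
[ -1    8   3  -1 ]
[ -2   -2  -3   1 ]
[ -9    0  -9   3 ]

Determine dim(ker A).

Row reduce to echelon form.
R2 ← R2 + (2/3)·R1: [0, -12, -6, 2]
R3 ← R3 − (1/3)·R1: [0, 12, 6, -2]
R4 ← R4 − (2/3)·R1: [0, 6, 3, -1]
R5 ← R5 − (3)·R1: [0, 36, 18, -6]
R3 ← R3 + R2: [0, 0, 0, 0]
R4 ← R4 + (1/2)·R2: [0, 0, 0, 0]
R5 ← R5 + (3)·R2: [0, 0, 0, 0]
2 nonzero rows, so rank(A) = 2.
A has 4 columns; by rank–nullity, nullity = 4 − 2 = 2.

2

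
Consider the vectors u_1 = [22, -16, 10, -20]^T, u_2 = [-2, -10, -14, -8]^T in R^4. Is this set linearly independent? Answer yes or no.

Form the matrix with these vectors as rows and row reduce.
R2 ← R2 + (1/11)·R1: [0, -126/11, -144/11, -108/11]
2 nonzero rows, so the 2 vectors span a space of dimension 2.
Since 2 = 2, the vectors are linearly independent.

yes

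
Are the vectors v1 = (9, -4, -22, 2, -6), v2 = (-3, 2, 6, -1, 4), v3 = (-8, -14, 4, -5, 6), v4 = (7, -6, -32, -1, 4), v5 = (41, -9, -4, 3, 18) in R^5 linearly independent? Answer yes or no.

Form the matrix with these vectors as rows and row reduce.
R2 ← R2 + (1/3)·R1: [0, 2/3, -4/3, -1/3, 2]
R3 ← R3 + (8/9)·R1: [0, -158/9, -140/9, -29/9, 2/3]
R4 ← R4 − (7/9)·R1: [0, -26/9, -134/9, -23/9, 26/3]
R5 ← R5 − (41/9)·R1: [0, 83/9, 866/9, -55/9, 136/3]
R3 ← R3 + (79/3)·R2: [0, 0, -152/3, -12, 160/3]
R4 ← R4 + (13/3)·R2: [0, 0, -62/3, -4, 52/3]
R5 ← R5 − (83/6)·R2: [0, 0, 344/3, -3/2, 53/3]
R4 ← R4 − (31/76)·R3: [0, 0, 0, 17/19, -84/19]
R5 ← R5 + (43/19)·R3: [0, 0, 0, -1089/38, 2629/19]
R5 ← R5 + (1089/34)·R4: [0, 0, 0, 0, -55/17]
5 nonzero rows, so the 5 vectors span a space of dimension 5.
Since 5 = 5, the vectors are linearly independent.

yes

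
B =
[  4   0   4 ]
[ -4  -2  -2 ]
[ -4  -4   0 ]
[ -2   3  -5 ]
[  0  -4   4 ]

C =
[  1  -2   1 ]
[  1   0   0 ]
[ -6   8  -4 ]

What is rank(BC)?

2

First compute BC:
[[-20,  24, -12],
 [  6,  -8,   4],
 [ -8,   8,  -4],
 [ 31, -36,  18],
 [-28,  32, -16]]
Now row reduce the product.
R2 ← R2 + (3/10)·R1: [0, -4/5, 2/5]
R3 ← R3 − (2/5)·R1: [0, -8/5, 4/5]
R4 ← R4 + (31/20)·R1: [0, 6/5, -3/5]
R5 ← R5 − (7/5)·R1: [0, -8/5, 4/5]
R3 ← R3 − (2)·R2: [0, 0, 0]
R4 ← R4 + (3/2)·R2: [0, 0, 0]
R5 ← R5 − (2)·R2: [0, 0, 0]
2 nonzero rows, so rank(BC) = 2.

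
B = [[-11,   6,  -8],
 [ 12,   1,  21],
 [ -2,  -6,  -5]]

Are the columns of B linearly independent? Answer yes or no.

yes

Row reduce B to echelon form.
R2 ← R2 + (12/11)·R1: [0, 83/11, 135/11]
R3 ← R3 − (2/11)·R1: [0, -78/11, -39/11]
R3 ← R3 + (78/83)·R2: [0, 0, 663/83]
3 pivots among 3 columns.
Every column is a pivot column, so the columns are linearly independent.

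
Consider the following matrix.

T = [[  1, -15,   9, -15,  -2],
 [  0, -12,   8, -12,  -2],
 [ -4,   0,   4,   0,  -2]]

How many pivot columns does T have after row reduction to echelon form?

2

Row reduce to echelon form.
R3 ← R3 + (4)·R1: [0, -60, 40, -60, -10]
R3 ← R3 − (5)·R2: [0, 0, 0, 0, 0]
Echelon form has 2 nonzero rows, so rank(T) = 2.
Each nonzero row contributes one pivot column: 2 pivot columns.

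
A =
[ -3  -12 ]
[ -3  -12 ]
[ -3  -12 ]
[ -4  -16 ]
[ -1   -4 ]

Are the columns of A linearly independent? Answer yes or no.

Row reduce A to echelon form.
R2 ← R2 − R1: [0, 0]
R3 ← R3 − R1: [0, 0]
R4 ← R4 − (4/3)·R1: [0, 0]
R5 ← R5 − (1/3)·R1: [0, 0]
1 pivot among 2 columns.
Only 1 < 2 pivot columns, so the columns are linearly dependent.

no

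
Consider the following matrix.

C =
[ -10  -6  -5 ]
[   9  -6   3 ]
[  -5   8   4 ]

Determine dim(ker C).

Row reduce to echelon form.
R2 ← R2 + (9/10)·R1: [0, -57/5, -3/2]
R3 ← R3 − (1/2)·R1: [0, 11, 13/2]
R3 ← R3 + (55/57)·R2: [0, 0, 96/19]
3 nonzero rows, so rank(C) = 3.
C has 3 columns; by rank–nullity, nullity = 3 − 3 = 0.

0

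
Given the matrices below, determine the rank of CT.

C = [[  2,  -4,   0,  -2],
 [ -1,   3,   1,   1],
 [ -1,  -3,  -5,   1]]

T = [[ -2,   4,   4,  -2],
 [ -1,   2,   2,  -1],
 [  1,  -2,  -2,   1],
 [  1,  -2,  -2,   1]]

First compute CT:
[[ -2,   4,   4,  -2],
 [  1,  -2,  -2,   1],
 [  1,  -2,  -2,   1]]
Now row reduce the product.
R2 ← R2 + (1/2)·R1: [0, 0, 0, 0]
R3 ← R3 + (1/2)·R1: [0, 0, 0, 0]
1 nonzero row, so rank(CT) = 1.

1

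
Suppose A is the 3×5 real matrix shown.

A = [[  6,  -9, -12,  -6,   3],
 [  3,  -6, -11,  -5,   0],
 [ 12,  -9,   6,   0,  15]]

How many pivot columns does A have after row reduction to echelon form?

Row reduce to echelon form.
R2 ← R2 − (1/2)·R1: [0, -3/2, -5, -2, -3/2]
R3 ← R3 − (2)·R1: [0, 9, 30, 12, 9]
R3 ← R3 + (6)·R2: [0, 0, 0, 0, 0]
Echelon form has 2 nonzero rows, so rank(A) = 2.
Each nonzero row contributes one pivot column: 2 pivot columns.

2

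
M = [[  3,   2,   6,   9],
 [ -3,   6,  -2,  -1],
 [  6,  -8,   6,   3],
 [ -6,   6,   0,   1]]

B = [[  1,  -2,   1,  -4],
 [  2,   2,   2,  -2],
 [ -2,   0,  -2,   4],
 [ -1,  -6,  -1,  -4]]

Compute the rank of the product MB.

2

First compute MB:
[[-14, -56, -14, -28],
 [ 14,  24,  14,  -4],
 [-25, -46, -25,   4],
 [  5,  18,   5,   8]]
Now row reduce the product.
R2 ← R2 + R1: [0, -32, 0, -32]
R3 ← R3 − (25/14)·R1: [0, 54, 0, 54]
R4 ← R4 + (5/14)·R1: [0, -2, 0, -2]
R3 ← R3 + (27/16)·R2: [0, 0, 0, 0]
R4 ← R4 − (1/16)·R2: [0, 0, 0, 0]
2 nonzero rows, so rank(MB) = 2.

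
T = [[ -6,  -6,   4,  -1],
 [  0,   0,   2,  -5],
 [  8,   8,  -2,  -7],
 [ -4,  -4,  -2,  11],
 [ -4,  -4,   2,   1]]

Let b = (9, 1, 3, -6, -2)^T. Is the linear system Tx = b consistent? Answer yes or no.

no

Row reduce the augmented matrix [T | b].
R3 ← R3 + (4/3)·R1: [0, 0, 10/3, -25/3, 15]
R4 ← R4 − (2/3)·R1: [0, 0, -14/3, 35/3, -12]
R5 ← R5 − (2/3)·R1: [0, 0, -2/3, 5/3, -8]
R3 ← R3 − (5/3)·R2: [0, 0, 0, 0, 40/3]
R4 ← R4 + (7/3)·R2: [0, 0, 0, 0, -29/3]
R5 ← R5 + (1/3)·R2: [0, 0, 0, 0, -23/3]
R4 ← R4 + (29/40)·R3: [0, 0, 0, 0, 0]
R5 ← R5 + (23/40)·R3: [0, 0, 0, 0, 0]
The echelon form has 3 nonzero rows; the last pivot sits in the augmented column, so rank(T) = 2 but rank([T|b]) = 3.
Since the ranks differ, the system is inconsistent.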